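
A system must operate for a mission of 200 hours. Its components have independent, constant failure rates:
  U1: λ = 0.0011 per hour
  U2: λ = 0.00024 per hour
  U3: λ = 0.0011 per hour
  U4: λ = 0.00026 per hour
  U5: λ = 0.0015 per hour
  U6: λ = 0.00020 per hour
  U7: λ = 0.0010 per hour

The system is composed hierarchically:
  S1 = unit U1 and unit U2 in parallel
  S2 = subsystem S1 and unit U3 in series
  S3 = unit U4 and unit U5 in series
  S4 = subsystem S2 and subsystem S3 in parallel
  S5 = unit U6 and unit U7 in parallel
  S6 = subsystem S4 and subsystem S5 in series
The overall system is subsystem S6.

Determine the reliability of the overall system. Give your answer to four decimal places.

0.9325

R(U1) = exp(−0.0011 × 200) = 0.802519
R(U2) = exp(−0.00024 × 200) = 0.953134
R(U3) = exp(−0.0011 × 200) = 0.802519
R(U4) = exp(−0.00026 × 200) = 0.949329
R(U5) = exp(−0.0015 × 200) = 0.740818
R(U6) = exp(−0.00020 × 200) = 0.960789
R(U7) = exp(−0.0010 × 200) = 0.818731
Parallel (U1 and U2): 1 − (1 − 0.802519)(1 − 0.953134) = 0.990745
Series ([0.990745] and U3): 0.990745 × 0.802519 = 0.795092
Series (U4 and U5): 0.949329 × 0.740818 = 0.703280
Parallel ([0.795092] and [0.703280]): 1 − (1 − 0.795092)(1 − 0.703280) = 0.939200
Parallel (U6 and U7): 1 − (1 − 0.960789)(1 − 0.818731) = 0.992892
Series ([0.939200] and [0.992892]): 0.939200 × 0.992892 = 0.9325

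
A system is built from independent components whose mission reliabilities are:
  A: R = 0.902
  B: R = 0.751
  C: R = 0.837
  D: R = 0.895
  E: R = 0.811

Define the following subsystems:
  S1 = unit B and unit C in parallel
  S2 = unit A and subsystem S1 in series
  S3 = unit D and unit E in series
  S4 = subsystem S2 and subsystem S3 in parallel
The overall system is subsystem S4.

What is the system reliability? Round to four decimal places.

Parallel (B and C): 1 − (1 − 0.751000)(1 − 0.837000) = 0.959413
Series (A and [0.959413]): 0.902000 × 0.959413 = 0.865391
Series (D and E): 0.895000 × 0.811000 = 0.725845
Parallel ([0.865391] and [0.725845]): 1 − (1 − 0.865391)(1 − 0.725845) = 0.9631

0.9631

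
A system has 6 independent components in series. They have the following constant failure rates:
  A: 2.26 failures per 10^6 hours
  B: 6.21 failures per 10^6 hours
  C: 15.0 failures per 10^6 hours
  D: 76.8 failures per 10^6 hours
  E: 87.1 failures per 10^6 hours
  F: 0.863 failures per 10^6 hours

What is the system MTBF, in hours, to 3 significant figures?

Series of exponential components: λ_sys = Σ λ_i
λ_sys = 0.00000226 + 0.00000621 + 0.0000150 + 0.0000768 + 0.0000871 + 0.000000863 = 1.8823e-04 /h
MTBF = 1 / λ_sys = 5310 h

5310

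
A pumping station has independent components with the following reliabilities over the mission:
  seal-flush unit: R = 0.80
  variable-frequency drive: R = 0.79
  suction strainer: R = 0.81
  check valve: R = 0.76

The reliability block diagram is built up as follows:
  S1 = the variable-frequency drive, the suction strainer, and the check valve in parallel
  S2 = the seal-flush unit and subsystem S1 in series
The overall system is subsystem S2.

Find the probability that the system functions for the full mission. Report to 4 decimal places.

Parallel (variable-frequency drive, suction strainer, and check valve): 1 − (1 − 0.790000)(1 − 0.810000)(1 − 0.760000) = 0.990424
Series (seal-flush unit and [0.990424]): 0.800000 × 0.990424 = 0.7923

0.7923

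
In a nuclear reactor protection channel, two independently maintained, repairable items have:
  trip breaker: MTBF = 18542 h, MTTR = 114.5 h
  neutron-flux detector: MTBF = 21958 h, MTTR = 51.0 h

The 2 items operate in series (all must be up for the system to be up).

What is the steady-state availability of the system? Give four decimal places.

A(trip breaker) = MTBF/(MTBF+MTTR) = 18542/(18542+114.5) = 0.993863
A(neutron-flux detector) = MTBF/(MTBF+MTTR) = 21958/(21958+51.0) = 0.997683
Series availability: 0.993863 × 0.997683 = 0.9916

0.9916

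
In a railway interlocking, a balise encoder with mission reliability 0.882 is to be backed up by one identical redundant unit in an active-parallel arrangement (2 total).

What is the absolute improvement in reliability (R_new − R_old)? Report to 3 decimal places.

R_before = 0.882
R_after = 1 − (1 − 0.882)^2 = 0.986
ΔR = 0.986 − 0.882 = 0.104

0.104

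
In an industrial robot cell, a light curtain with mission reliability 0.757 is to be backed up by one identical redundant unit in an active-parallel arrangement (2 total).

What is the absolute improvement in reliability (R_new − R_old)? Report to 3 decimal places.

0.184

R_before = 0.757
R_after = 1 − (1 − 0.757)^2 = 0.941
ΔR = 0.941 − 0.757 = 0.184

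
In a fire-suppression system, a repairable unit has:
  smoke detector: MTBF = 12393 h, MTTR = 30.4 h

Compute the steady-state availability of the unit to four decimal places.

A(smoke detector) = MTBF/(MTBF+MTTR) = 12393/(12393+30.4) = 0.9976

0.9976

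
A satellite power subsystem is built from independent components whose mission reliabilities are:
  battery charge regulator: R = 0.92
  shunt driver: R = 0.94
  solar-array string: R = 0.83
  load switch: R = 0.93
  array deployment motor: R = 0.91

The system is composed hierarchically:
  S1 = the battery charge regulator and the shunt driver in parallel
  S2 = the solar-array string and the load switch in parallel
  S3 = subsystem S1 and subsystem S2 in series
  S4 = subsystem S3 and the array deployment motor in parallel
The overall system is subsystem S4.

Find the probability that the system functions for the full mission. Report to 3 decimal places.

0.999

Parallel (battery charge regulator and shunt driver): 1 − (1 − 0.92000)(1 − 0.94000) = 0.99520
Parallel (solar-array string and load switch): 1 − (1 − 0.83000)(1 − 0.93000) = 0.98810
Series ([0.99520] and [0.98810]): 0.99520 × 0.98810 = 0.98336
Parallel ([0.98336] and array deployment motor): 1 − (1 − 0.98336)(1 − 0.91000) = 0.999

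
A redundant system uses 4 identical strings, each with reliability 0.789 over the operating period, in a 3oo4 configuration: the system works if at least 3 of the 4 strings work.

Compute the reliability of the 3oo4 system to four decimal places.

0.8021

R = Σ_{i=3}^{4} C(4,i) p^i (1−p)^{4−i} with p = 0.789
C(4,3)·0.789^3·0.211^1 = 0.414547
C(4,4)·0.789^4·0.211^0 = 0.387532
Sum = 0.8021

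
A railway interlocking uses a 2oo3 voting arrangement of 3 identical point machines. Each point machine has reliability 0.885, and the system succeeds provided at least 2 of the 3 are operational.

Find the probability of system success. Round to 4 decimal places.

0.9634

R = Σ_{i=2}^{3} C(3,i) p^i (1−p)^{3−i} with p = 0.885
C(3,2)·0.885^2·0.115^1 = 0.270213
C(3,3)·0.885^3·0.115^0 = 0.693154
Sum = 0.9634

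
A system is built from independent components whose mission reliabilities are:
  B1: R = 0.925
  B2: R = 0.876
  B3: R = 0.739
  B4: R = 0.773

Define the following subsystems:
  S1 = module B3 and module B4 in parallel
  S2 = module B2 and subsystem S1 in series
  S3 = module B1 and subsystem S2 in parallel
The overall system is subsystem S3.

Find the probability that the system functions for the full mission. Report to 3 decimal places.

0.987

Parallel (B3 and B4): 1 − (1 − 0.73900)(1 − 0.77300) = 0.94075
Series (B2 and [0.94075]): 0.87600 × 0.94075 = 0.82410
Parallel (B1 and [0.82410]): 1 − (1 − 0.92500)(1 − 0.82410) = 0.987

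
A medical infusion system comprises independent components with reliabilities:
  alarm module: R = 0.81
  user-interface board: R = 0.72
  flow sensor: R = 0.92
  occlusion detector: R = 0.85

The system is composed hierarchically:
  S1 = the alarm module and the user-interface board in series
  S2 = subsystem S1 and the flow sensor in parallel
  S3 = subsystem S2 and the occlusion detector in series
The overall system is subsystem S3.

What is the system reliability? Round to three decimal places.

0.822

Series (alarm module and user-interface board): 0.81000 × 0.72000 = 0.58320
Parallel ([0.58320] and flow sensor): 1 − (1 − 0.58320)(1 − 0.92000) = 0.96666
Series ([0.96666] and occlusion detector): 0.96666 × 0.85000 = 0.822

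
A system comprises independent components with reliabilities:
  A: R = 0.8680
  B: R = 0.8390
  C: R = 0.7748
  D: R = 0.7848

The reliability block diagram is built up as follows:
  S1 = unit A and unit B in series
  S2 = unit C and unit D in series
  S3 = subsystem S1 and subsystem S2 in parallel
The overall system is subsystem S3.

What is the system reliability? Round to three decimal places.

0.893

Series (A and B): 0.86800 × 0.83900 = 0.72825
Series (C and D): 0.77480 × 0.78480 = 0.60806
Parallel ([0.72825] and [0.60806]): 1 − (1 − 0.72825)(1 − 0.60806) = 0.893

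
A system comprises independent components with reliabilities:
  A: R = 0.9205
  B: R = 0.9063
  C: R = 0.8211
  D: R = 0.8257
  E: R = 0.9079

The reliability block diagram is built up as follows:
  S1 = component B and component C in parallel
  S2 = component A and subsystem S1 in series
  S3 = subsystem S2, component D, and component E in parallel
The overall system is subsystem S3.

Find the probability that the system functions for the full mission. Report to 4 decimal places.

Parallel (B and C): 1 − (1 − 0.906300)(1 − 0.821100) = 0.983237
Series (A and [0.983237]): 0.920500 × 0.983237 = 0.905070
Parallel ([0.905070], D, and E): 1 − (1 − 0.905070)(1 − 0.825700)(1 − 0.907900) = 0.9985

0.9985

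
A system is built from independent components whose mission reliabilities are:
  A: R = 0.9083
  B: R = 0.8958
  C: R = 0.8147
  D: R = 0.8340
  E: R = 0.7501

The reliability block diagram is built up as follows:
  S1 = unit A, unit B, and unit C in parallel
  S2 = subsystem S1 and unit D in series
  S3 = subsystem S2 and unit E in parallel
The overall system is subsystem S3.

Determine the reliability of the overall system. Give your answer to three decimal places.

0.958

Parallel (A, B, and C): 1 − (1 − 0.90830)(1 − 0.89580)(1 − 0.81470) = 0.99823
Series ([0.99823] and D): 0.99823 × 0.83400 = 0.83252
Parallel ([0.83252] and E): 1 − (1 − 0.83252)(1 − 0.75010) = 0.958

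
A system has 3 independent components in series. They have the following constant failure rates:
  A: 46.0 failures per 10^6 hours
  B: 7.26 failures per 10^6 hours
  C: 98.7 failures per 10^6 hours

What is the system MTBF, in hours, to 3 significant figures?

6580

Series of exponential components: λ_sys = Σ λ_i
λ_sys = 0.0000460 + 0.00000726 + 0.0000987 = 1.5196e-04 /h
MTBF = 1 / λ_sys = 6580 h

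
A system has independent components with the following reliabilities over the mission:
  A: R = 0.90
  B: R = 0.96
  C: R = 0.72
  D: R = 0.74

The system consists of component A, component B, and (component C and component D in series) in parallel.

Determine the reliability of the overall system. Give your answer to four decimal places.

Series (C and D): 0.720000 × 0.740000 = 0.532800
Parallel (A, B, and [0.532800]): 1 − (1 − 0.900000)(1 − 0.960000)(1 − 0.532800) = 0.9981

0.9981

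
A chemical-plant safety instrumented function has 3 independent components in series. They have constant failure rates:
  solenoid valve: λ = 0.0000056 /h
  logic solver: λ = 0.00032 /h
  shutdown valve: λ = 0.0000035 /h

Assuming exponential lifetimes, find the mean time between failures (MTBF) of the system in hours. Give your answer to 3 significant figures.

3040

Series of exponential components: λ_sys = Σ λ_i
λ_sys = 0.0000056 + 0.00032 + 0.0000035 = 3.2910e-04 /h
MTBF = 1 / λ_sys = 3040 h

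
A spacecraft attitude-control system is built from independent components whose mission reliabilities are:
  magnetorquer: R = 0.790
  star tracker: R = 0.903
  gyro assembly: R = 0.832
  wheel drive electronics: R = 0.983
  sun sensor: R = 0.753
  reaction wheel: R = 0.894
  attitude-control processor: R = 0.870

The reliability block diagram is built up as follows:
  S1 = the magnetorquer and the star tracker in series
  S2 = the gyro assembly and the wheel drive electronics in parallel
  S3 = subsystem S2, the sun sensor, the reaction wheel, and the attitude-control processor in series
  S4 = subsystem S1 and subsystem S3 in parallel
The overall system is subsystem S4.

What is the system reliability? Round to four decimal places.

0.8808

Series (magnetorquer and star tracker): 0.790000 × 0.903000 = 0.713370
Parallel (gyro assembly and wheel drive electronics): 1 − (1 − 0.832000)(1 − 0.983000) = 0.997144
Series ([0.997144], sun sensor, reaction wheel, and attitude-control processor): 0.997144 × 0.753000 × 0.894000 × 0.870000 = 0.583996
Parallel ([0.713370] and [0.583996]): 1 − (1 − 0.713370)(1 − 0.583996) = 0.8808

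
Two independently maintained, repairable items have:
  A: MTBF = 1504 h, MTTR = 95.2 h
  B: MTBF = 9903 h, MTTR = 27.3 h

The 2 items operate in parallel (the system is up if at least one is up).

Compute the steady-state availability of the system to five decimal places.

0.99984

A(A) = MTBF/(MTBF+MTTR) = 1504/(1504+95.2) = 0.940470
A(B) = MTBF/(MTBF+MTTR) = 9903/(9903+27.3) = 0.997251
Parallel availability: 1 − (1 − 0.940470)(1 − 0.997251) = 0.99984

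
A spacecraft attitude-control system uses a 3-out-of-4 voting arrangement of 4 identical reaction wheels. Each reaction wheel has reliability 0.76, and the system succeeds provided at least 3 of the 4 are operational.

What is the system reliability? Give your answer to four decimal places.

R = Σ_{i=3}^{4} C(4,i) p^i (1−p)^{4−i} with p = 0.76
C(4,3)·0.76^3·0.24^1 = 0.421417
C(4,4)·0.76^4·0.24^0 = 0.333622
Sum = 0.7550

0.7550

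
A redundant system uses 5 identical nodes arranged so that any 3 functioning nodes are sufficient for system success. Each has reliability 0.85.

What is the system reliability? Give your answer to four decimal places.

0.9734

R = Σ_{i=3}^{5} C(5,i) p^i (1−p)^{5−i} with p = 0.85
C(5,3)·0.85^3·0.15^2 = 0.138178
C(5,4)·0.85^4·0.15^1 = 0.391505
C(5,5)·0.85^5·0.15^0 = 0.443705
Sum = 0.9734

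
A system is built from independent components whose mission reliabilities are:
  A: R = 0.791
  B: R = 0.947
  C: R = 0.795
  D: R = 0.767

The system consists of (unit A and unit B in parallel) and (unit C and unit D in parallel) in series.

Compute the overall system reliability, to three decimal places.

0.942

Parallel (A and B): 1 − (1 − 0.79100)(1 − 0.94700) = 0.98892
Parallel (C and D): 1 − (1 − 0.79500)(1 − 0.76700) = 0.95224
Series ([0.98892] and [0.95224]): 0.98892 × 0.95224 = 0.942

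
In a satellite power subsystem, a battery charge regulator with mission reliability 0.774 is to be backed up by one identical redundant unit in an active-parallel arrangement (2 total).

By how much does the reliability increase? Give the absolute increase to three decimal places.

0.175

R_before = 0.774
R_after = 1 − (1 − 0.774)^2 = 0.949
ΔR = 0.949 − 0.774 = 0.175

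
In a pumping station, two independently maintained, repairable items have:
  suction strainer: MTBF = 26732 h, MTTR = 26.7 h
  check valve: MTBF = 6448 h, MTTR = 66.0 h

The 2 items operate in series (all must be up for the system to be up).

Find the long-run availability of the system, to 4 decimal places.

0.9889

A(suction strainer) = MTBF/(MTBF+MTTR) = 26732/(26732+26.7) = 0.999002
A(check valve) = MTBF/(MTBF+MTTR) = 6448/(6448+66.0) = 0.989868
Series availability: 0.999002 × 0.989868 = 0.9889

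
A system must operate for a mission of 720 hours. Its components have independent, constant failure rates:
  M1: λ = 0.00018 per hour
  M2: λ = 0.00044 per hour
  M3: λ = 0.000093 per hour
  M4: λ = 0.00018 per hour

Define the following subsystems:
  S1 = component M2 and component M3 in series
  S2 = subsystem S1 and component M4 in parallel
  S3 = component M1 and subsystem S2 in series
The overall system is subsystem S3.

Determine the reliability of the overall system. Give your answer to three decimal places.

0.844

R(M1) = exp(−0.00018 × 720) = 0.87845
R(M2) = exp(−0.00044 × 720) = 0.72848
R(M3) = exp(−0.000093 × 720) = 0.93523
R(M4) = exp(−0.00018 × 720) = 0.87845
Series (M2 and M3): 0.72848 × 0.93523 = 0.68130
Parallel ([0.68130] and M4): 1 − (1 − 0.68130)(1 − 0.87845) = 0.96126
Series (M1 and [0.96126]): 0.87845 × 0.96126 = 0.844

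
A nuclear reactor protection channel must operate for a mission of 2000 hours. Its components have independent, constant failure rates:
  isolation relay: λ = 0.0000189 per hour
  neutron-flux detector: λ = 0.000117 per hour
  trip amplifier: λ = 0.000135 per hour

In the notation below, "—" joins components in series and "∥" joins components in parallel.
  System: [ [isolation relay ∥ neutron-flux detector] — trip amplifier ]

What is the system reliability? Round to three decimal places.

R(isolation relay) = exp(−0.0000189 × 2000) = 0.96291
R(neutron-flux detector) = exp(−0.000117 × 2000) = 0.79136
R(trip amplifier) = exp(−0.000135 × 2000) = 0.76338
Parallel (isolation relay and neutron-flux detector): 1 − (1 − 0.96291)(1 − 0.79136) = 0.99226
Series ([0.99226] and trip amplifier): 0.99226 × 0.76338 = 0.757

0.757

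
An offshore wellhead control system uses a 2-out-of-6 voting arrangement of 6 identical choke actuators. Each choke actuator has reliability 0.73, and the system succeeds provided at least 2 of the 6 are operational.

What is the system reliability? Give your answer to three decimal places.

0.993

R = Σ_{i=2}^{6} C(6,i) p^i (1−p)^{6−i} with p = 0.73
C(6,2)·0.73^2·0.27^4 = 0.04248
C(6,3)·0.73^3·0.27^3 = 0.15314
C(6,4)·0.73^4·0.27^2 = 0.31053
C(6,5)·0.73^5·0.27^1 = 0.33584
C(6,6)·0.73^6·0.27^0 = 0.15133
Sum = 0.993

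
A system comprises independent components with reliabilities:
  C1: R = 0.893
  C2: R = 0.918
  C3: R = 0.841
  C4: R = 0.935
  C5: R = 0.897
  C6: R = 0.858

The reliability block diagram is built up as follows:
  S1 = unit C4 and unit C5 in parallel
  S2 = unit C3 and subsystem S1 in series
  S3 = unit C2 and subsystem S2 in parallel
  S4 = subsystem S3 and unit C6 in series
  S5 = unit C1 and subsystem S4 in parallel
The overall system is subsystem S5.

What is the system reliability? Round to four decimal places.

Parallel (C4 and C5): 1 − (1 − 0.935000)(1 − 0.897000) = 0.993305
Series (C3 and [0.993305]): 0.841000 × 0.993305 = 0.835370
Parallel (C2 and [0.835370]): 1 − (1 − 0.918000)(1 − 0.835370) = 0.986500
Series ([0.986500] and C6): 0.986500 × 0.858000 = 0.846417
Parallel (C1 and [0.846417]): 1 − (1 − 0.893000)(1 − 0.846417) = 0.9836

0.9836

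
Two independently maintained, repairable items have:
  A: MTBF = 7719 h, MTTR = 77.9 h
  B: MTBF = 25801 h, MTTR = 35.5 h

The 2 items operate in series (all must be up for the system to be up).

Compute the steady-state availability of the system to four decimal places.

A(A) = MTBF/(MTBF+MTTR) = 7719/(7719+77.9) = 0.990009
A(B) = MTBF/(MTBF+MTTR) = 25801/(25801+35.5) = 0.998626
Series availability: 0.990009 × 0.998626 = 0.9886

0.9886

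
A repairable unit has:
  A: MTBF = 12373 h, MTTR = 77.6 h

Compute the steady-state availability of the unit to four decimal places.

0.9938

A(A) = MTBF/(MTBF+MTTR) = 12373/(12373+77.6) = 0.9938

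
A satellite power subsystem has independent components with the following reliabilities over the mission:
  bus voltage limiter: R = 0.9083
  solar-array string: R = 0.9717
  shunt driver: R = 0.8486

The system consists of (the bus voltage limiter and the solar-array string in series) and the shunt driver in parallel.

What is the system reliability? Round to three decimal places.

Series (bus voltage limiter and solar-array string): 0.90830 × 0.97170 = 0.88260
Parallel ([0.88260] and shunt driver): 1 − (1 − 0.88260)(1 − 0.84860) = 0.982

0.982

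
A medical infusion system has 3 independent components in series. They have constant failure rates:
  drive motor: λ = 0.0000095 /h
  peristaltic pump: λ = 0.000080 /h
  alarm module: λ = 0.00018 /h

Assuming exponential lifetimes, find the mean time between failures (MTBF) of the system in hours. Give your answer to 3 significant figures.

Series of exponential components: λ_sys = Σ λ_i
λ_sys = 0.0000095 + 0.000080 + 0.00018 = 2.6950e-04 /h
MTBF = 1 / λ_sys = 3710 h

3710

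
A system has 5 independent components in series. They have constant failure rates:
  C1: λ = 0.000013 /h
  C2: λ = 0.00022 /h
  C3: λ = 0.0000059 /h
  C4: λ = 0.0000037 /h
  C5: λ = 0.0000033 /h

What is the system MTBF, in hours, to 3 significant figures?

4070

Series of exponential components: λ_sys = Σ λ_i
λ_sys = 0.000013 + 0.00022 + 0.0000059 + 0.0000037 + 0.0000033 = 2.4590e-04 /h
MTBF = 1 / λ_sys = 4070 h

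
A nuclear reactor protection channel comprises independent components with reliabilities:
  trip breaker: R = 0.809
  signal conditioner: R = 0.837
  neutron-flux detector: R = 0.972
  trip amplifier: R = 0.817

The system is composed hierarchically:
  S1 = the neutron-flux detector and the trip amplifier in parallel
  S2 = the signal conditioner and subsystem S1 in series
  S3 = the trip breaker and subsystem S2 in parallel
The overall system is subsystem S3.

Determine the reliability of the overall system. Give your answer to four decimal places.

0.9680

Parallel (neutron-flux detector and trip amplifier): 1 − (1 − 0.972000)(1 − 0.817000) = 0.994876
Series (signal conditioner and [0.994876]): 0.837000 × 0.994876 = 0.832711
Parallel (trip breaker and [0.832711]): 1 − (1 − 0.809000)(1 − 0.832711) = 0.9680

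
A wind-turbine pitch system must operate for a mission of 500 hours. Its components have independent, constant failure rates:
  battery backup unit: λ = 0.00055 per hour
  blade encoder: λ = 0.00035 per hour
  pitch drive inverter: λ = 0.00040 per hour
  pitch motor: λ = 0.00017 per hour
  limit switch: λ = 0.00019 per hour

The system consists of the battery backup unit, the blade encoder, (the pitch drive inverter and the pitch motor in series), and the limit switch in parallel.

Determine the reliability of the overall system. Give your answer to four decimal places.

0.9991

R(battery backup unit) = exp(−0.00055 × 500) = 0.759572
R(blade encoder) = exp(−0.00035 × 500) = 0.839457
R(pitch drive inverter) = exp(−0.00040 × 500) = 0.818731
R(pitch motor) = exp(−0.00017 × 500) = 0.918512
R(limit switch) = exp(−0.00019 × 500) = 0.909373
Series (pitch drive inverter and pitch motor): 0.818731 × 0.918512 = 0.752014
Parallel (battery backup unit, blade encoder, [0.752014], and limit switch): 1 − (1 − 0.759572)(1 − 0.839457)(1 − 0.752014)(1 − 0.909373) = 0.9991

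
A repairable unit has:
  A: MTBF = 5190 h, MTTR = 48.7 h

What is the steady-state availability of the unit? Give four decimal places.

0.9907

A(A) = MTBF/(MTBF+MTTR) = 5190/(5190+48.7) = 0.9907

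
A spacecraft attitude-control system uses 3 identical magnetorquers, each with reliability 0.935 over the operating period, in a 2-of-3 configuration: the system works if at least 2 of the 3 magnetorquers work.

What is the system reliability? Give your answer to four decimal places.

0.9879

R = Σ_{i=2}^{3} C(3,i) p^i (1−p)^{3−i} with p = 0.935
C(3,2)·0.935^2·0.065^1 = 0.170474
C(3,3)·0.935^3·0.065^0 = 0.817400
Sum = 0.9879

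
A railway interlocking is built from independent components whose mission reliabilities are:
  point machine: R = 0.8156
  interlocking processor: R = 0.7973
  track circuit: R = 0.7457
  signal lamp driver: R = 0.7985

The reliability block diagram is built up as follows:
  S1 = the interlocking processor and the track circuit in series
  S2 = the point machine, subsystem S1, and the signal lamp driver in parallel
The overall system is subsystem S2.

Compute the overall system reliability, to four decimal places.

0.9849

Series (interlocking processor and track circuit): 0.797300 × 0.745700 = 0.594547
Parallel (point machine, [0.594547], and signal lamp driver): 1 − (1 − 0.815600)(1 − 0.594547)(1 − 0.798500) = 0.9849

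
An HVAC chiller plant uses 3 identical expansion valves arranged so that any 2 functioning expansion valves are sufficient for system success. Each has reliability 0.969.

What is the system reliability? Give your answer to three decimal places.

R = Σ_{i=2}^{3} C(3,i) p^i (1−p)^{3−i} with p = 0.969
C(3,2)·0.969^2·0.031^1 = 0.08732
C(3,3)·0.969^3·0.031^0 = 0.90985
Sum = 0.997

0.997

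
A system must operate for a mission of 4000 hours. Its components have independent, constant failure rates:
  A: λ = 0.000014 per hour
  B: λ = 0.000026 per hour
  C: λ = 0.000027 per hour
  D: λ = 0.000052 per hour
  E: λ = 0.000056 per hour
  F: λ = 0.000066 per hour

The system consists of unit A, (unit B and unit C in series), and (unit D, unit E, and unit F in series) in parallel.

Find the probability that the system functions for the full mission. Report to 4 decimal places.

0.9948

R(A) = exp(−0.000014 × 4000) = 0.945539
R(B) = exp(−0.000026 × 4000) = 0.901225
R(C) = exp(−0.000027 × 4000) = 0.897628
R(D) = exp(−0.000052 × 4000) = 0.812207
R(E) = exp(−0.000056 × 4000) = 0.799315
R(F) = exp(−0.000066 × 4000) = 0.767974
Series (B and C): 0.901225 × 0.897628 = 0.808965
Series (D, E, and F): 0.812207 × 0.799315 × 0.767974 = 0.498576
Parallel (A, [0.808965], and [0.498576]): 1 − (1 − 0.945539)(1 − 0.808965)(1 − 0.498576) = 0.9948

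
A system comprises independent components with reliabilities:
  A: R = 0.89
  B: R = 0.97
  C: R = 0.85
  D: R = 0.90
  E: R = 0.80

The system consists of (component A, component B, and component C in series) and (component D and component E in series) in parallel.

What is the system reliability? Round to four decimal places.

Series (A, B, and C): 0.890000 × 0.970000 × 0.850000 = 0.733805
Series (D and E): 0.900000 × 0.800000 = 0.720000
Parallel ([0.733805] and [0.720000]): 1 − (1 − 0.733805)(1 − 0.720000) = 0.9255

0.9255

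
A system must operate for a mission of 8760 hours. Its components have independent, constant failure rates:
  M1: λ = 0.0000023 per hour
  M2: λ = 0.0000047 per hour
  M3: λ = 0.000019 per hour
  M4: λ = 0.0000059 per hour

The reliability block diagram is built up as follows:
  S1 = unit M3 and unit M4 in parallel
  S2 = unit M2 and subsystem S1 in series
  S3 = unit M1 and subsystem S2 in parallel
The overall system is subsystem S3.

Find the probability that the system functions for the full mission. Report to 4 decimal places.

0.9990

R(M1) = exp(−0.0000023 × 8760) = 0.980054
R(M2) = exp(−0.0000047 × 8760) = 0.959664
R(M3) = exp(−0.000019 × 8760) = 0.846674
R(M4) = exp(−0.0000059 × 8760) = 0.949629
Parallel (M3 and M4): 1 − (1 − 0.846674)(1 − 0.949629) = 0.992277
Series (M2 and [0.992277]): 0.959664 × 0.992277 = 0.952253
Parallel (M1 and [0.952253]): 1 − (1 − 0.980054)(1 − 0.952253) = 0.9990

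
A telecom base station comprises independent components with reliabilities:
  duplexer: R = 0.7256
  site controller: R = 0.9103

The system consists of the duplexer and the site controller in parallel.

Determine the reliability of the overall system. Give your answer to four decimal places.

Parallel (duplexer and site controller): 1 − (1 − 0.725600)(1 − 0.910300) = 0.9754

0.9754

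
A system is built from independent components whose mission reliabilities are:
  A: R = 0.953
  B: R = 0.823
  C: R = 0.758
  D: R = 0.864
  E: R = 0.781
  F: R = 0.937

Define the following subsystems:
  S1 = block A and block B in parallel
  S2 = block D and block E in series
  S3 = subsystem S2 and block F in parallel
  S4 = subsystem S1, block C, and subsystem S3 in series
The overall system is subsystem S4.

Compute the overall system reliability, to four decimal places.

Parallel (A and B): 1 − (1 − 0.953000)(1 − 0.823000) = 0.991681
Series (D and E): 0.864000 × 0.781000 = 0.674784
Parallel ([0.674784] and F): 1 − (1 − 0.674784)(1 − 0.937000) = 0.979511
Series ([0.991681], C, and [0.979511]): 0.991681 × 0.758000 × 0.979511 = 0.7363

0.7363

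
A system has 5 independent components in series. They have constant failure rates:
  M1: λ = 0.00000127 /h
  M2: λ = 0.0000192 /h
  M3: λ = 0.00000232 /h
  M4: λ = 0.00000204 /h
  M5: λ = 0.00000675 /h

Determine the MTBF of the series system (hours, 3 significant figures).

31700

Series of exponential components: λ_sys = Σ λ_i
λ_sys = 0.00000127 + 0.0000192 + 0.00000232 + 0.00000204 + 0.00000675 = 3.1580e-05 /h
MTBF = 1 / λ_sys = 31700 h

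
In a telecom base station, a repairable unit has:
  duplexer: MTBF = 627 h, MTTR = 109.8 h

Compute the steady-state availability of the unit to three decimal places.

0.851

A(duplexer) = MTBF/(MTBF+MTTR) = 627/(627+109.8) = 0.851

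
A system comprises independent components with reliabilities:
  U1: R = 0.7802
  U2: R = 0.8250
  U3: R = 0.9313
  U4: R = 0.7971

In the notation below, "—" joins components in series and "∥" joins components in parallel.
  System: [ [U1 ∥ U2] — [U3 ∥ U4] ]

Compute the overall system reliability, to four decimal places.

0.9481

Parallel (U1 and U2): 1 − (1 − 0.780200)(1 − 0.825000) = 0.961535
Parallel (U3 and U4): 1 − (1 − 0.931300)(1 − 0.797100) = 0.986061
Series ([0.961535] and [0.986061]): 0.961535 × 0.986061 = 0.9481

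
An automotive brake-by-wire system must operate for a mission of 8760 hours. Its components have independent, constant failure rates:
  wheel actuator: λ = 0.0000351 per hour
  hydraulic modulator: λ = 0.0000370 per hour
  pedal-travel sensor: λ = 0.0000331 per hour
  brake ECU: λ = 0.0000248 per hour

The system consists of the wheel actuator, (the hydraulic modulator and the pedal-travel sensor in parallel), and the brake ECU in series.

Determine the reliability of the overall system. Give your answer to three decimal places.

R(wheel actuator) = exp(−0.0000351 × 8760) = 0.73530
R(hydraulic modulator) = exp(−0.0000370 × 8760) = 0.72316
R(pedal-travel sensor) = exp(−0.0000331 × 8760) = 0.74830
R(brake ECU) = exp(−0.0000248 × 8760) = 0.80473
Parallel (hydraulic modulator and pedal-travel sensor): 1 − (1 − 0.72316)(1 − 0.74830) = 0.93032
Series (wheel actuator, [0.93032], and brake ECU): 0.73530 × 0.93032 × 0.80473 = 0.550

0.550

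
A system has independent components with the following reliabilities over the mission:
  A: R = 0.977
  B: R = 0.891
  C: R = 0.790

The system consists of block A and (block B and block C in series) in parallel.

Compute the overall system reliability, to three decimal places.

0.993

Series (B and C): 0.89100 × 0.79000 = 0.70389
Parallel (A and [0.70389]): 1 − (1 − 0.97700)(1 − 0.70389) = 0.993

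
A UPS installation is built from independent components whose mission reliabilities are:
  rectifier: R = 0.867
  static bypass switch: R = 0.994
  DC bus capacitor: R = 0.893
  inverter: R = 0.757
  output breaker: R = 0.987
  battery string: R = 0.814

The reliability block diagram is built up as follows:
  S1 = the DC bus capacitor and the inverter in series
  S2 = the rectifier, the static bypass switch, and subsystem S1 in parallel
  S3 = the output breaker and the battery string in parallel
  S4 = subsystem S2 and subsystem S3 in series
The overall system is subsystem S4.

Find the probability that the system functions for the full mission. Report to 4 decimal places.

Series (DC bus capacitor and inverter): 0.893000 × 0.757000 = 0.676001
Parallel (rectifier, static bypass switch, and [0.676001]): 1 − (1 − 0.867000)(1 − 0.994000)(1 − 0.676001) = 0.999741
Parallel (output breaker and battery string): 1 − (1 − 0.987000)(1 − 0.814000) = 0.997582
Series ([0.999741] and [0.997582]): 0.999741 × 0.997582 = 0.9973

0.9973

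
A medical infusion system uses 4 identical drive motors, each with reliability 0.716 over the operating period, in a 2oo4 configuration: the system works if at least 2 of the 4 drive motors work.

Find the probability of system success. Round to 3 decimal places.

R = Σ_{i=2}^{4} C(4,i) p^i (1−p)^{4−i} with p = 0.716
C(4,2)·0.716^2·0.284^2 = 0.24809
C(4,3)·0.716^3·0.284^1 = 0.41698
C(4,4)·0.716^4·0.284^0 = 0.26282
Sum = 0.928

0.928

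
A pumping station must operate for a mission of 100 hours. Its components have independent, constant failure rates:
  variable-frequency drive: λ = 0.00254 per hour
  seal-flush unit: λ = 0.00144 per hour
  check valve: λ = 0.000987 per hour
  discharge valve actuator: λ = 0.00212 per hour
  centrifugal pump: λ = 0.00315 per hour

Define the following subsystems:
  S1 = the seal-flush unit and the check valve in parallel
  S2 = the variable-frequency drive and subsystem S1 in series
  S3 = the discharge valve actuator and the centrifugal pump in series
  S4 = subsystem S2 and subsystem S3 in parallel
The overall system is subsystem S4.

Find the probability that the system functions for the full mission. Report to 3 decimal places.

R(variable-frequency drive) = exp(−0.00254 × 100) = 0.77569
R(seal-flush unit) = exp(−0.00144 × 100) = 0.86589
R(check valve) = exp(−0.000987 × 100) = 0.90601
R(discharge valve actuator) = exp(−0.00212 × 100) = 0.80896
R(centrifugal pump) = exp(−0.00315 × 100) = 0.72979
Parallel (seal-flush unit and check valve): 1 − (1 − 0.86589)(1 − 0.90601) = 0.98740
Series (variable-frequency drive and [0.98740]): 0.77569 × 0.98740 = 0.76592
Series (discharge valve actuator and centrifugal pump): 0.80896 × 0.72979 = 0.59037
Parallel ([0.76592] and [0.59037]): 1 − (1 − 0.76592)(1 − 0.59037) = 0.904

0.904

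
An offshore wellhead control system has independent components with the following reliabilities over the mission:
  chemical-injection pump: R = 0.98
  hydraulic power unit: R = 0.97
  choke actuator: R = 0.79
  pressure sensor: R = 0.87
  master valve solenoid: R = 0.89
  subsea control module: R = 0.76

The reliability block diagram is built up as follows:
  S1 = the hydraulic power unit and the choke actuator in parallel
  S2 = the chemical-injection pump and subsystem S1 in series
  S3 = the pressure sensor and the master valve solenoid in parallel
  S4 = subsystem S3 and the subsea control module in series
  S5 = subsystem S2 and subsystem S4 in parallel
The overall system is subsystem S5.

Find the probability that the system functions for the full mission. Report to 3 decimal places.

0.993

Parallel (hydraulic power unit and choke actuator): 1 − (1 − 0.97000)(1 − 0.79000) = 0.99370
Series (chemical-injection pump and [0.99370]): 0.98000 × 0.99370 = 0.97383
Parallel (pressure sensor and master valve solenoid): 1 − (1 − 0.87000)(1 − 0.89000) = 0.98570
Series ([0.98570] and subsea control module): 0.98570 × 0.76000 = 0.74913
Parallel ([0.97383] and [0.74913]): 1 − (1 − 0.97383)(1 − 0.74913) = 0.993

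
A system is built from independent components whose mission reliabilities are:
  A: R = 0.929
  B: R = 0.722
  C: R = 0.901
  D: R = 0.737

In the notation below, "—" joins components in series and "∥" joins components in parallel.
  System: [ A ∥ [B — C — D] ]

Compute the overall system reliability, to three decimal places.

0.963

Series (B, C, and D): 0.72200 × 0.90100 × 0.73700 = 0.47943
Parallel (A and [0.47943]): 1 − (1 − 0.92900)(1 − 0.47943) = 0.963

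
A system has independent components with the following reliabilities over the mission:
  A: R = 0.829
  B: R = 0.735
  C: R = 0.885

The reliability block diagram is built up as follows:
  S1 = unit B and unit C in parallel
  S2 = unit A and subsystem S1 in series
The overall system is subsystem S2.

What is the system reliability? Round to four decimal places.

Parallel (B and C): 1 − (1 − 0.735000)(1 − 0.885000) = 0.969525
Series (A and [0.969525]): 0.829000 × 0.969525 = 0.8037

0.8037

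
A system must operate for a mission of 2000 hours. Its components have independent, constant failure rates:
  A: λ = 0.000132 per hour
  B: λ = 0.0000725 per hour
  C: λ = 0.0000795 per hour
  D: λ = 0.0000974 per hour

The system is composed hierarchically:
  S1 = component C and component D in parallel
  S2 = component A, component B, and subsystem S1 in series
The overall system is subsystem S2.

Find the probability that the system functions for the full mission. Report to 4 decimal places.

R(A) = exp(−0.000132 × 2000) = 0.767974
R(B) = exp(−0.0000725 × 2000) = 0.865022
R(C) = exp(−0.0000795 × 2000) = 0.852996
R(D) = exp(−0.0000974 × 2000) = 0.822999
Parallel (C and D): 1 − (1 − 0.852996)(1 − 0.822999) = 0.973980
Series (A, B, and [0.973980]): 0.767974 × 0.865022 × 0.973980 = 0.6470

0.6470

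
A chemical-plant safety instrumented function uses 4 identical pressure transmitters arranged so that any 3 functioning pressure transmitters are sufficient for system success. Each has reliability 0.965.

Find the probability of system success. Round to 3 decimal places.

R = Σ_{i=3}^{4} C(4,i) p^i (1−p)^{4−i} with p = 0.965
C(4,3)·0.965^3·0.035^1 = 0.12581
C(4,4)·0.965^4·0.035^0 = 0.86718
Sum = 0.993

0.993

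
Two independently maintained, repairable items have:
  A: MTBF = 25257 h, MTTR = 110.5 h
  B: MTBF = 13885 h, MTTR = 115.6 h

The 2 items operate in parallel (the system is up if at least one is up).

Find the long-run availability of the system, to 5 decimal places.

0.99996

A(A) = MTBF/(MTBF+MTTR) = 25257/(25257+110.5) = 0.995644
A(B) = MTBF/(MTBF+MTTR) = 13885/(13885+115.6) = 0.991743
Parallel availability: 1 − (1 − 0.995644)(1 − 0.991743) = 0.99996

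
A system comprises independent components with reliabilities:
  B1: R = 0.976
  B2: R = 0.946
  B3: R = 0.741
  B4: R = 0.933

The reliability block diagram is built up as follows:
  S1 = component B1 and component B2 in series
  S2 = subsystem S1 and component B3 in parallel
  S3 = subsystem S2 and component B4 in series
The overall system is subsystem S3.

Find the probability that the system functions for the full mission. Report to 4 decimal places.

0.9145

Series (B1 and B2): 0.976000 × 0.946000 = 0.923296
Parallel ([0.923296] and B3): 1 − (1 − 0.923296)(1 − 0.741000) = 0.980134
Series ([0.980134] and B4): 0.980134 × 0.933000 = 0.9145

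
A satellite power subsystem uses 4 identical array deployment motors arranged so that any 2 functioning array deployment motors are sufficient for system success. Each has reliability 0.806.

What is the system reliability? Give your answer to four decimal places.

0.9750

R = Σ_{i=2}^{4} C(4,i) p^i (1−p)^{4−i} with p = 0.806
C(4,2)·0.806^2·0.194^2 = 0.146698
C(4,3)·0.806^3·0.194^1 = 0.406319
C(4,4)·0.806^4·0.194^0 = 0.422027
Sum = 0.9750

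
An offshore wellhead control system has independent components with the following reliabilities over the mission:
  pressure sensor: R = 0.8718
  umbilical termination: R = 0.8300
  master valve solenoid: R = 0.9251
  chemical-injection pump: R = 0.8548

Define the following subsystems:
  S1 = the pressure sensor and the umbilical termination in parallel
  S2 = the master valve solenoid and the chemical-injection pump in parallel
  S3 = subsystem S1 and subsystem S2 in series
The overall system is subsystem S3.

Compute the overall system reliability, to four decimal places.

Parallel (pressure sensor and umbilical termination): 1 − (1 − 0.871800)(1 − 0.830000) = 0.978206
Parallel (master valve solenoid and chemical-injection pump): 1 − (1 − 0.925100)(1 − 0.854800) = 0.989125
Series ([0.978206] and [0.989125]): 0.978206 × 0.989125 = 0.9676

0.9676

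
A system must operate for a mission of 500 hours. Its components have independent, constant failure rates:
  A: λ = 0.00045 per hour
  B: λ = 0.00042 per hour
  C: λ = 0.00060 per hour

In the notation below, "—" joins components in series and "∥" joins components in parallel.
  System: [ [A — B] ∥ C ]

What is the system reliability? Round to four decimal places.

R(A) = exp(−0.00045 × 500) = 0.798516
R(B) = exp(−0.00042 × 500) = 0.810584
R(C) = exp(−0.00060 × 500) = 0.740818
Series (A and B): 0.798516 × 0.810584 = 0.647264
Parallel ([0.647264] and C): 1 − (1 − 0.647264)(1 − 0.740818) = 0.9086

0.9086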